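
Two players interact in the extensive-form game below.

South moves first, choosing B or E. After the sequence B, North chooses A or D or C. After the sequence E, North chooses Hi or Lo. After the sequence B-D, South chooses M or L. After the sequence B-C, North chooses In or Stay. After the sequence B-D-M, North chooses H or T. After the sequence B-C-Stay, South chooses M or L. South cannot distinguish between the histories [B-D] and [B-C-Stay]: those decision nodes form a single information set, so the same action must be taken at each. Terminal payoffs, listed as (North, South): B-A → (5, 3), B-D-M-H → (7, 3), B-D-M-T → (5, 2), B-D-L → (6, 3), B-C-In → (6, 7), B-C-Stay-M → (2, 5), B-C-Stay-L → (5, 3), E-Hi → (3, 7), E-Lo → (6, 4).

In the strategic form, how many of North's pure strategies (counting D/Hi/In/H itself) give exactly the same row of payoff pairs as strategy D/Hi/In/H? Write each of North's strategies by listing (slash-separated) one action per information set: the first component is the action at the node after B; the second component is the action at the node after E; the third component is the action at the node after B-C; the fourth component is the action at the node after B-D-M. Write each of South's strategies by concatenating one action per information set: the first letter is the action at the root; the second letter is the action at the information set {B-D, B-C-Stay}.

Row for D/Hi/In/H (columns BM, BL, EM, EL): (7,3) (6,3) (3,7) (3,7).
Under D/Hi/In/H, North's choice at the node after B-C can never be reached regardless of what South does, so varying those choices leaves every outcome unchanged.
Holding the reachable choices fixed and varying the unreachable one freely already gives 2 equivalent strategies.
No other strategy reproduces this row, so those 2 are the full class: D/Hi/In/H, D/Hi/Stay/H.

2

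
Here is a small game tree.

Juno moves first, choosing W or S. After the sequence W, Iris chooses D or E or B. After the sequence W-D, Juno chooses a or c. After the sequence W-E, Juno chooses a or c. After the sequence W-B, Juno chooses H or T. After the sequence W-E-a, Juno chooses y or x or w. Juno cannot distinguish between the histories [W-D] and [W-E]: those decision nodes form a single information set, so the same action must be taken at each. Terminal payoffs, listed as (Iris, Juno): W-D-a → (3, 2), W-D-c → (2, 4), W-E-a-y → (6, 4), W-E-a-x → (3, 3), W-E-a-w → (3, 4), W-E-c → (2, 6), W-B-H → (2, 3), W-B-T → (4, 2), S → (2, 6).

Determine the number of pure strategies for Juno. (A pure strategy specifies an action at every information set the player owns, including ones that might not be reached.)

24

Juno owns the root with actions {W, S} — two choices.
Juno owns the information set {W-D, W-E} with actions {a, c} — two choices.
Juno owns the node after W-B with actions {H, T} — two choices.
Juno owns the node after W-E-a with actions {y, x, w} — three choices.
A pure strategy fixes one action at each information set independently, so the count is the product 2 × 2 × 2 × 3 = 24.
(For reference, Iris has 3 pure strategies, giving a 24×3 normal-form matrix.)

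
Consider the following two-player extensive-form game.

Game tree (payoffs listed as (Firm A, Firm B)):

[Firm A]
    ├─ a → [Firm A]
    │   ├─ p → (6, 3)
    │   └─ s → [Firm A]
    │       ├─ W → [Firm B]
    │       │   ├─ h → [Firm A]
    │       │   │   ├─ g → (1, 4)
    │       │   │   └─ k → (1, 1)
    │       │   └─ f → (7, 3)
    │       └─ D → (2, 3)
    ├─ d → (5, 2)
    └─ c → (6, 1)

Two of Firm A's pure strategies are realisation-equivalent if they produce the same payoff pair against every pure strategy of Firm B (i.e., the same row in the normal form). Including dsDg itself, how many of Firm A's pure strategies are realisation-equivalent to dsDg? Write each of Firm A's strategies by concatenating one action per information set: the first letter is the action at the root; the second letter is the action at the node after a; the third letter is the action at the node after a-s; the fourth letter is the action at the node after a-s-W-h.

8

Row for dsDg (columns h, f): (5,2) (5,2).
Under dsDg, Firm A's choice at the node after a and at the node after a-s and at the node after a-s-W-h can never be reached regardless of what Firm B does, so varying those choices leaves every outcome unchanged.
Holding the reachable choices fixed and varying the unreachable ones freely already gives 2 × 2 × 2 = 8 equivalent strategies.
No other strategy reproduces this row, so those 8 are the full class: dpWg, dpWk, dpDg, dpDk, dsWg, dsWk, dsDg, dsDk.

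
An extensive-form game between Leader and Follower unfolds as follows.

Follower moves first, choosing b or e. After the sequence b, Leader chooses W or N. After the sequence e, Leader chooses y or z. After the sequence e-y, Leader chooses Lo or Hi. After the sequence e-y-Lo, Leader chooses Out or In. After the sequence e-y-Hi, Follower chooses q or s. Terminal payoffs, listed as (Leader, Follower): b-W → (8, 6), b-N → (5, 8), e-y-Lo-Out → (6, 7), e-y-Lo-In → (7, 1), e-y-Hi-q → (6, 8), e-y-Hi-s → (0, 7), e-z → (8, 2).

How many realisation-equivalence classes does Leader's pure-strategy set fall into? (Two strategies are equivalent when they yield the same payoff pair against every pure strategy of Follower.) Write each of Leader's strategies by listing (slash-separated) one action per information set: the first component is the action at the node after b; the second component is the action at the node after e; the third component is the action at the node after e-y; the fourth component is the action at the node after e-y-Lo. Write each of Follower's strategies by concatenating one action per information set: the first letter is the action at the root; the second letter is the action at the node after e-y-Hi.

Leader has 16 pure strategies: W/y/Lo/Out, W/y/Lo/In, W/y/Hi/Out, W/y/Hi/In, W/z/Lo/Out, W/z/Lo/In, W/z/Hi/Out, W/z/Hi/In, N/y/Lo/Out, N/y/Lo/In, N/y/Hi/Out, N/y/Hi/In, N/z/Lo/Out, N/z/Lo/In, N/z/Hi/Out, N/z/Hi/In. Columns: bq, bs, eq, es.
{W/y/Lo/Out} → row (8,6) (8,6) (6,7) (6,7)
{W/y/Lo/In} → row (8,6) (8,6) (7,1) (7,1)
{W/y/Hi/Out, W/y/Hi/In} → row (8,6) (8,6) (6,8) (0,7)
{W/z/Lo/Out, W/z/Lo/In, W/z/Hi/Out, W/z/Hi/In} → row (8,6) (8,6) (8,2) (8,2)
{N/y/Lo/Out} → row (5,8) (5,8) (6,7) (6,7)
{N/y/Lo/In} → row (5,8) (5,8) (7,1) (7,1)
{N/y/Hi/Out, N/y/Hi/In} → row (5,8) (5,8) (6,8) (0,7)
{N/z/Lo/Out, N/z/Lo/In, N/z/Hi/Out, N/z/Hi/In} → row (5,8) (5,8) (8,2) (8,2)
That's 8 distinct rows out of 16 strategies.

8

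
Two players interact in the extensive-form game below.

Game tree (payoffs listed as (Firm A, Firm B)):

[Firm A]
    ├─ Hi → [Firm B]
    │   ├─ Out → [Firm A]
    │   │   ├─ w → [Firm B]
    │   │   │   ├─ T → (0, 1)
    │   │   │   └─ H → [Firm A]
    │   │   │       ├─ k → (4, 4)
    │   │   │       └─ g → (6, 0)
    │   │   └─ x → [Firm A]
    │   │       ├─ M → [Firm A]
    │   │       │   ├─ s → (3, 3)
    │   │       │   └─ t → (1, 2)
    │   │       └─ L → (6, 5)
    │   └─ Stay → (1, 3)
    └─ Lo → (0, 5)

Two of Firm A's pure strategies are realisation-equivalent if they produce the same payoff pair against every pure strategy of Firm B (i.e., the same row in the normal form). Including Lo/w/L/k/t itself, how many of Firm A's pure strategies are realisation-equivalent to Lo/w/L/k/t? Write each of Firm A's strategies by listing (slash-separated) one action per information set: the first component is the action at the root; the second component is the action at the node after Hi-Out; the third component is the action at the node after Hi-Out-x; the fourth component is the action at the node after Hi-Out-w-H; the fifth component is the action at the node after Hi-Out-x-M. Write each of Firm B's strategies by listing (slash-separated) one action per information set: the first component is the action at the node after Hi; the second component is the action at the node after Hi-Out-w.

Row for Lo/w/L/k/t (columns Out/T, Out/H, Stay/T, Stay/H): (0,5) (0,5) (0,5) (0,5).
Under Lo/w/L/k/t, Firm A's choice at the node after Hi-Out and at the node after Hi-Out-x and at the node after Hi-Out-w-H and at the node after Hi-Out-x-M can never be reached regardless of what Firm B does, so varying those choices leaves every outcome unchanged.
Holding the reachable choices fixed and varying the unreachable ones freely already gives 2 × 2 × 2 × 2 = 16 equivalent strategies.
No other strategy reproduces this row, so those 16 are the full class: Lo/w/M/k/s, Lo/w/M/k/t, Lo/w/M/g/s, Lo/w/M/g/t, Lo/w/L/k/s, Lo/w/L/k/t, Lo/w/L/g/s, Lo/w/L/g/t, Lo/x/M/k/s, Lo/x/M/k/t, Lo/x/M/g/s, Lo/x/M/g/t, Lo/x/L/k/s, Lo/x/L/k/t, Lo/x/L/g/s, Lo/x/L/g/t.

16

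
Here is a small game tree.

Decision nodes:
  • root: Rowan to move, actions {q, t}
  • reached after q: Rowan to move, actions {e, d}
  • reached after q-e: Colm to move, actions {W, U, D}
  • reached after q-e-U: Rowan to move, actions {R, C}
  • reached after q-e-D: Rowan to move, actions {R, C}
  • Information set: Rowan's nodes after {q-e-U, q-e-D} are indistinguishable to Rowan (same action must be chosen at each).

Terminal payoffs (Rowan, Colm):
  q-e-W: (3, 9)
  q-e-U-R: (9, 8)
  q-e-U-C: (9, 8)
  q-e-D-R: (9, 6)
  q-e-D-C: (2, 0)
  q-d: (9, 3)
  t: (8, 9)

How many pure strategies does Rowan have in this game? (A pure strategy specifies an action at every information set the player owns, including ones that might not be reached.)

8

Rowan owns the root with actions {q, t} — two choices.
Rowan owns the node after q with actions {e, d} — two choices.
Rowan owns the information set {q-e-U, q-e-D} with actions {R, C} — two choices.
A pure strategy fixes one action at each information set independently, so the count is the product 2 × 2 × 2 = 8.
(For reference, Colm has 3 pure strategies, giving a 8×3 normal-form matrix.)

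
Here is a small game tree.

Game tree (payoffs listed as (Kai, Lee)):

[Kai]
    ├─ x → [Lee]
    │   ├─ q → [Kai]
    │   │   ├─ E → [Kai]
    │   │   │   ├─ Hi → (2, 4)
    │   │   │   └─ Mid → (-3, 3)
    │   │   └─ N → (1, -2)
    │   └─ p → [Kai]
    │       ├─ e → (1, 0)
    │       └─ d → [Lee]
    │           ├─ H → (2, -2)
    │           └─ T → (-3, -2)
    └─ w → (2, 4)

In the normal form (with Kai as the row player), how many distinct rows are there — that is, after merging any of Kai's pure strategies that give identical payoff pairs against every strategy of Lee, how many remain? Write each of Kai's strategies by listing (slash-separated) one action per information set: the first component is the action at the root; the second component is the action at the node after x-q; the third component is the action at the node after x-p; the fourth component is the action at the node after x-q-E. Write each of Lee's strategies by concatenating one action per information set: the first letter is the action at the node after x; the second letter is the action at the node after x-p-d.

7

Kai has 16 pure strategies: x/E/e/Hi, x/E/e/Mid, x/E/d/Hi, x/E/d/Mid, x/N/e/Hi, x/N/e/Mid, x/N/d/Hi, x/N/d/Mid, w/E/e/Hi, w/E/e/Mid, w/E/d/Hi, w/E/d/Mid, w/N/e/Hi, w/N/e/Mid, w/N/d/Hi, w/N/d/Mid. Columns: qH, qT, pH, pT.
{x/E/e/Hi} → row (2,4) (2,4) (1,0) (1,0)
{x/E/e/Mid} → row (-3,3) (-3,3) (1,0) (1,0)
{x/E/d/Hi} → row (2,4) (2,4) (2,-2) (-3,-2)
{x/E/d/Mid} → row (-3,3) (-3,3) (2,-2) (-3,-2)
{x/N/e/Hi, x/N/e/Mid} → row (1,-2) (1,-2) (1,0) (1,0)
{x/N/d/Hi, x/N/d/Mid} → row (1,-2) (1,-2) (2,-2) (-3,-2)
{w/E/e/Hi, w/E/e/Mid, w/E/d/Hi, w/E/d/Mid, w/N/e/Hi, w/N/e/Mid, w/N/d/Hi, w/N/d/Mid} → row (2,4) (2,4) (2,4) (2,4)
That's 7 distinct rows out of 16 strategies.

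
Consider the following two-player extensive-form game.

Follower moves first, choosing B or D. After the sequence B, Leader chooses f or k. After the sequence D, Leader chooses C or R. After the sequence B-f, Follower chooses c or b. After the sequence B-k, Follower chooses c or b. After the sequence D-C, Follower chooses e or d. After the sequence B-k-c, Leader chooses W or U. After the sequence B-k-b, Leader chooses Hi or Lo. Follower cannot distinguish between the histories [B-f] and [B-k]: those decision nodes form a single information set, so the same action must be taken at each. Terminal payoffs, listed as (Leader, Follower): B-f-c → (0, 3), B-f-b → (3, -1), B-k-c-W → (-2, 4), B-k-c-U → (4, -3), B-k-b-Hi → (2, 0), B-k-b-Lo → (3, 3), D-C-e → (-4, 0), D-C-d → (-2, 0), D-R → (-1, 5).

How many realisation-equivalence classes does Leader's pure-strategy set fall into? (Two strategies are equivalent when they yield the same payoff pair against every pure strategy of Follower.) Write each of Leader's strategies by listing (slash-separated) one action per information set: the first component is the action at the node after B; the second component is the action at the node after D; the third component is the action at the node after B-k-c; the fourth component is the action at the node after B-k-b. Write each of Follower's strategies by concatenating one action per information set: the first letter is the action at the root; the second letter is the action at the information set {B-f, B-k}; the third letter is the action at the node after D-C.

10

Leader has 16 pure strategies: f/C/W/Hi, f/C/W/Lo, f/C/U/Hi, f/C/U/Lo, f/R/W/Hi, f/R/W/Lo, f/R/U/Hi, f/R/U/Lo, k/C/W/Hi, k/C/W/Lo, k/C/U/Hi, k/C/U/Lo, k/R/W/Hi, k/R/W/Lo, k/R/U/Hi, k/R/U/Lo. Columns: Bce, Bcd, Bbe, Bbd, Dce, Dcd, Dbe, Dbd.
{f/C/W/Hi, f/C/W/Lo, f/C/U/Hi, f/C/U/Lo} → row (0,3) (0,3) (3,-1) (3,-1) (-4,0) (-2,0) (-4,0) (-2,0)
{f/R/W/Hi, f/R/W/Lo, f/R/U/Hi, f/R/U/Lo} → row (0,3) (0,3) (3,-1) (3,-1) (-1,5) (-1,5) (-1,5) (-1,5)
{k/C/W/Hi} → row (-2,4) (-2,4) (2,0) (2,0) (-4,0) (-2,0) (-4,0) (-2,0)
{k/C/W/Lo} → row (-2,4) (-2,4) (3,3) (3,3) (-4,0) (-2,0) (-4,0) (-2,0)
{k/C/U/Hi} → row (4,-3) (4,-3) (2,0) (2,0) (-4,0) (-2,0) (-4,0) (-2,0)
{k/C/U/Lo} → row (4,-3) (4,-3) (3,3) (3,3) (-4,0) (-2,0) (-4,0) (-2,0)
{k/R/W/Hi} → row (-2,4) (-2,4) (2,0) (2,0) (-1,5) (-1,5) (-1,5) (-1,5)
{k/R/W/Lo} → row (-2,4) (-2,4) (3,3) (3,3) (-1,5) (-1,5) (-1,5) (-1,5)
{k/R/U/Hi} → row (4,-3) (4,-3) (2,0) (2,0) (-1,5) (-1,5) (-1,5) (-1,5)
{k/R/U/Lo} → row (4,-3) (4,-3) (3,3) (3,3) (-1,5) (-1,5) (-1,5) (-1,5)
That's 10 distinct rows out of 16 strategies.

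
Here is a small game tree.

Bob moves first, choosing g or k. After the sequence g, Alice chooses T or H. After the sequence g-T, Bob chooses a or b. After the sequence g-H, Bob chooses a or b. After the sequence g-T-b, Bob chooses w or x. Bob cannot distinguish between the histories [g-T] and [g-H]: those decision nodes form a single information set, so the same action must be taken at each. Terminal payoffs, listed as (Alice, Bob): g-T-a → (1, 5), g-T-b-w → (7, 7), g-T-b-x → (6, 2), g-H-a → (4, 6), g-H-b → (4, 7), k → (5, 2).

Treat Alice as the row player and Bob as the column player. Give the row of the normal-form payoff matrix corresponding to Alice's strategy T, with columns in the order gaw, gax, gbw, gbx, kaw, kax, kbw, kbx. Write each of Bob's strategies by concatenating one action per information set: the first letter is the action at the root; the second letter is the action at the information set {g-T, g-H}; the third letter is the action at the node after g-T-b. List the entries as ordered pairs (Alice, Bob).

vs gaw: Bob plays g → Alice plays T at [g] → Bob plays a at [g-T] → (1, 5)
vs gax: Bob plays g → Alice plays T at [g] → Bob plays a at [g-T] → (1, 5)
vs gbw: Bob plays g → Alice plays T at [g] → Bob plays b at [g-T] → Bob plays w at [g-T-b] → (7, 7)
vs gbx: Bob plays g → Alice plays T at [g] → Bob plays b at [g-T] → Bob plays x at [g-T-b] → (6, 2)
vs kaw: Bob plays k → (5, 2)
vs kax: Bob plays k → (5, 2)
vs kbw: Bob plays k → (5, 2)
vs kbx: Bob plays k → (5, 2)

(1,5) (1,5) (7,7) (6,2) (5,2) (5,2) (5,2) (5,2)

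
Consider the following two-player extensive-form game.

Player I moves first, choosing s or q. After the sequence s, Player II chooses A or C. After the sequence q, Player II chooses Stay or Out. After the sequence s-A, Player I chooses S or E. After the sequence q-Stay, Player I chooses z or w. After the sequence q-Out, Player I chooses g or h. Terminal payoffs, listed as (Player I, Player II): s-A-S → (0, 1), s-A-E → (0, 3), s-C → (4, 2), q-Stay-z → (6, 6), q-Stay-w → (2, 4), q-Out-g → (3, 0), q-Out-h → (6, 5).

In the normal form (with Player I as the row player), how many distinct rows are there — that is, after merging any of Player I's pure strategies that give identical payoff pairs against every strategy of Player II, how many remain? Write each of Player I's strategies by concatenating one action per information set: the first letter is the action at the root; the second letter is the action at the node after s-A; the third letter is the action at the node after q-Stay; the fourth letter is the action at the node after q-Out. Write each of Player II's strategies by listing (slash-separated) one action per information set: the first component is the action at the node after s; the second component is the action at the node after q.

6

Player I has 16 pure strategies: sSzg, sSzh, sSwg, sSwh, sEzg, sEzh, sEwg, sEwh, qSzg, qSzh, qSwg, qSwh, qEzg, qEzh, qEwg, qEwh. Columns: A/Stay, A/Out, C/Stay, C/Out.
{sSzg, sSzh, sSwg, sSwh} → row (0,1) (0,1) (4,2) (4,2)
{sEzg, sEzh, sEwg, sEwh} → row (0,3) (0,3) (4,2) (4,2)
{qSzg, qEzg} → row (6,6) (3,0) (6,6) (3,0)
{qSzh, qEzh} → row (6,6) (6,5) (6,6) (6,5)
{qSwg, qEwg} → row (2,4) (3,0) (2,4) (3,0)
{qSwh, qEwh} → row (2,4) (6,5) (2,4) (6,5)
That's 6 distinct rows out of 16 strategies.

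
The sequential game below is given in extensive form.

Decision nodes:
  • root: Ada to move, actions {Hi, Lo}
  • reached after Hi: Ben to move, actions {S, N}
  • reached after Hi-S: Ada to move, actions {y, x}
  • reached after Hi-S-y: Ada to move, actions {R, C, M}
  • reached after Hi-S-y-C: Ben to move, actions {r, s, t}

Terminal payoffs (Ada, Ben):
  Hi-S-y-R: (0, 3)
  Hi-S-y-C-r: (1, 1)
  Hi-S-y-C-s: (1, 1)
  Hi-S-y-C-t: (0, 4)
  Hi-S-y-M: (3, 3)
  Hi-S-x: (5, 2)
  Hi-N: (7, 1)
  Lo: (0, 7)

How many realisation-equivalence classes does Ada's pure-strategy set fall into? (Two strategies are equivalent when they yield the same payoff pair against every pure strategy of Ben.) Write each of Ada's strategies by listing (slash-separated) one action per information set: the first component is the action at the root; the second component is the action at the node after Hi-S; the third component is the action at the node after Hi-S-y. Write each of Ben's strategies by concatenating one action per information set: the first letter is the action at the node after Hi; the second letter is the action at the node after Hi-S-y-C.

Ada has 12 pure strategies: Hi/y/R, Hi/y/C, Hi/y/M, Hi/x/R, Hi/x/C, Hi/x/M, Lo/y/R, Lo/y/C, Lo/y/M, Lo/x/R, Lo/x/C, Lo/x/M. Columns: Sr, Ss, St, Nr, Ns, Nt.
{Hi/y/R} → row (0,3) (0,3) (0,3) (7,1) (7,1) (7,1)
{Hi/y/C} → row (1,1) (1,1) (0,4) (7,1) (7,1) (7,1)
{Hi/y/M} → row (3,3) (3,3) (3,3) (7,1) (7,1) (7,1)
{Hi/x/R, Hi/x/C, Hi/x/M} → row (5,2) (5,2) (5,2) (7,1) (7,1) (7,1)
{Lo/y/R, Lo/y/C, Lo/y/M, Lo/x/R, Lo/x/C, Lo/x/M} → row (0,7) (0,7) (0,7) (0,7) (0,7) (0,7)
That's 5 distinct rows out of 12 strategies.

5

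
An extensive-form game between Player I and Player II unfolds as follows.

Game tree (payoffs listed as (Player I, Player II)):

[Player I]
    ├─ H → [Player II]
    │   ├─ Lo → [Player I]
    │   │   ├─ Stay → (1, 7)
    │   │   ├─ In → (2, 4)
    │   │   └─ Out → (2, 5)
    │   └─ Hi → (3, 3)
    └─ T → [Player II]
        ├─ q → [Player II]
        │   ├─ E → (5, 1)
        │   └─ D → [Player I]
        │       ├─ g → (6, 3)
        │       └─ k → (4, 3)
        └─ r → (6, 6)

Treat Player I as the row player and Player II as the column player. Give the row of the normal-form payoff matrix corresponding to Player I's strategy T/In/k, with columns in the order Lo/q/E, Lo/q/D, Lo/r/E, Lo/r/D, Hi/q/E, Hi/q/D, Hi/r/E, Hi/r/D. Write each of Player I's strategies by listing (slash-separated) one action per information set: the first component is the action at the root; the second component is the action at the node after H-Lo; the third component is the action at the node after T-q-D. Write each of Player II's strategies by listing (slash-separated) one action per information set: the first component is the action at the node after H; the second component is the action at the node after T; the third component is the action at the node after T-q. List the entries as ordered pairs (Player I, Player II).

(5,1) (4,3) (6,6) (6,6) (5,1) (4,3) (6,6) (6,6)

vs Lo/q/E: Player I plays T → Player II plays q at [T] → Player II plays E at [T-q] → (5, 1)
vs Lo/q/D: Player I plays T → Player II plays q at [T] → Player II plays D at [T-q] → Player I plays k at [T-q-D] → (4, 3)
vs Lo/r/E: Player I plays T → Player II plays r at [T] → (6, 6)
vs Lo/r/D: Player I plays T → Player II plays r at [T] → (6, 6)
vs Hi/q/E: Player I plays T → Player II plays q at [T] → Player II plays E at [T-q] → (5, 1)
vs Hi/q/D: Player I plays T → Player II plays q at [T] → Player II plays D at [T-q] → Player I plays k at [T-q-D] → (4, 3)
vs Hi/r/E: Player I plays T → Player II plays r at [T] → (6, 6)
vs Hi/r/D: Player I plays T → Player II plays r at [T] → (6, 6)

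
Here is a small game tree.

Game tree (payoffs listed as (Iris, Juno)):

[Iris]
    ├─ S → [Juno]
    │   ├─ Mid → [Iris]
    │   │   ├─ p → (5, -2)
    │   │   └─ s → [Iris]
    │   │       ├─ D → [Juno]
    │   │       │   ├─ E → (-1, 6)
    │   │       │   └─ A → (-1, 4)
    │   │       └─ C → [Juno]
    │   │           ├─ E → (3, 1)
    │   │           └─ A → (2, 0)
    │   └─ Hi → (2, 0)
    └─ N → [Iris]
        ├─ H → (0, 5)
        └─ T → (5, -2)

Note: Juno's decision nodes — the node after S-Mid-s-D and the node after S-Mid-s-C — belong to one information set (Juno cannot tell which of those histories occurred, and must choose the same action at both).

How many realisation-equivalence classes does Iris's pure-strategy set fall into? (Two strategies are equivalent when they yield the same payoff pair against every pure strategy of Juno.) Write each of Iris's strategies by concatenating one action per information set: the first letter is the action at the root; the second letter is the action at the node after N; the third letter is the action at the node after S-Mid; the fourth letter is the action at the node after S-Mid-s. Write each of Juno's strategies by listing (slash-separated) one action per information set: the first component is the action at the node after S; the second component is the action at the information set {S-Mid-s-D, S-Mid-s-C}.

5

Iris has 16 pure strategies: SHpD, SHpC, SHsD, SHsC, STpD, STpC, STsD, STsC, NHpD, NHpC, NHsD, NHsC, NTpD, NTpC, NTsD, NTsC. Columns: Mid/E, Mid/A, Hi/E, Hi/A.
{SHpD, SHpC, STpD, STpC} → row (5,-2) (5,-2) (2,0) (2,0)
{SHsD, STsD} → row (-1,6) (-1,4) (2,0) (2,0)
{SHsC, STsC} → row (3,1) (2,0) (2,0) (2,0)
{NHpD, NHpC, NHsD, NHsC} → row (0,5) (0,5) (0,5) (0,5)
{NTpD, NTpC, NTsD, NTsC} → row (5,-2) (5,-2) (5,-2) (5,-2)
That's 5 distinct rows out of 16 strategies.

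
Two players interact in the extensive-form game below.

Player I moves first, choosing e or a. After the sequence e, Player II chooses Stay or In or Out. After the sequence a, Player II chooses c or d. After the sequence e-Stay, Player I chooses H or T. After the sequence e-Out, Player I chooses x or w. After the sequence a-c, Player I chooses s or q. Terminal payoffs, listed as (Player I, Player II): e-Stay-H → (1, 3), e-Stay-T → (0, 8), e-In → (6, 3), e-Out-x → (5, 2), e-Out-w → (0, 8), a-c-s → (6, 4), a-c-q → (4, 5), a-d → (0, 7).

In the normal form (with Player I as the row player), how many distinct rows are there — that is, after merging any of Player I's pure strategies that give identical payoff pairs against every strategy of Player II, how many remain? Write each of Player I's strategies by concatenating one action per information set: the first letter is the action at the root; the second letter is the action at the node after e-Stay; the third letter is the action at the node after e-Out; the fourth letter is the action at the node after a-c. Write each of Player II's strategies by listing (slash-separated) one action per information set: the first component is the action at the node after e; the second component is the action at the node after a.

Player I has 16 pure strategies: eHxs, eHxq, eHws, eHwq, eTxs, eTxq, eTws, eTwq, aHxs, aHxq, aHws, aHwq, aTxs, aTxq, aTws, aTwq. Columns: Stay/c, Stay/d, In/c, In/d, Out/c, Out/d.
{eHxs, eHxq} → row (1,3) (1,3) (6,3) (6,3) (5,2) (5,2)
{eHws, eHwq} → row (1,3) (1,3) (6,3) (6,3) (0,8) (0,8)
{eTxs, eTxq} → row (0,8) (0,8) (6,3) (6,3) (5,2) (5,2)
{eTws, eTwq} → row (0,8) (0,8) (6,3) (6,3) (0,8) (0,8)
{aHxs, aHws, aTxs, aTws} → row (6,4) (0,7) (6,4) (0,7) (6,4) (0,7)
{aHxq, aHwq, aTxq, aTwq} → row (4,5) (0,7) (4,5) (0,7) (4,5) (0,7)
That's 6 distinct rows out of 16 strategies.

6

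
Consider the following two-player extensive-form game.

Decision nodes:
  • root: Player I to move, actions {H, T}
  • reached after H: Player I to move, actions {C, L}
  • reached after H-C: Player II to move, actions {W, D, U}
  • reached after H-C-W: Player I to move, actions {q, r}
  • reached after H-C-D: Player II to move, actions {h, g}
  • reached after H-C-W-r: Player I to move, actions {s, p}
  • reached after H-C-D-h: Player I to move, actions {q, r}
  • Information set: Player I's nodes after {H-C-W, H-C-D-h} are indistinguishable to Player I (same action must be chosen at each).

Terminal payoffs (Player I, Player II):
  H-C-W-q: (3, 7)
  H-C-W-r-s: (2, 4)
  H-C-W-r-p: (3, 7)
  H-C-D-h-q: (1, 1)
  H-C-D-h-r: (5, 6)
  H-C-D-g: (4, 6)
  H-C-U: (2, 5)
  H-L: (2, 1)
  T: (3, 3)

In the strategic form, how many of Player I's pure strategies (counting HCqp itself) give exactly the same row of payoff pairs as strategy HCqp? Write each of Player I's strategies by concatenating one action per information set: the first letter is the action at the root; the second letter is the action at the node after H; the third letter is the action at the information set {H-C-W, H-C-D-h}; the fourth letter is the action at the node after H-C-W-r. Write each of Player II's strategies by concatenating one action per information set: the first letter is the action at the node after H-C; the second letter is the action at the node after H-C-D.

Row for HCqp (columns Wh, Wg, Dh, Dg, Uh, Ug): (3,7) (3,7) (1,1) (4,6) (2,5) (2,5).
Under HCqp, Player I's choice at the node after H-C-W-r can never be reached regardless of what Player II does, so varying those choices leaves every outcome unchanged.
Holding the reachable choices fixed and varying the unreachable one freely already gives 2 equivalent strategies.
No other strategy reproduces this row, so those 2 are the full class: HCqs, HCqp.

2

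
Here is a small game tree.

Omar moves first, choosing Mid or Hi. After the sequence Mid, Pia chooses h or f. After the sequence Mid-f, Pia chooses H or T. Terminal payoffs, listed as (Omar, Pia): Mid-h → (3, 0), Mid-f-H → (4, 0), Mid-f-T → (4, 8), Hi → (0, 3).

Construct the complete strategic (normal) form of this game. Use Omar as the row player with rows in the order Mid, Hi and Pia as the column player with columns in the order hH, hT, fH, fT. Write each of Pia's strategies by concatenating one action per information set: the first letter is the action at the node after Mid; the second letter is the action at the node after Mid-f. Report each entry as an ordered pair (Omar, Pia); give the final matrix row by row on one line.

Mid: (3,0) (3,0) (4,0) (4,8) | Hi: (0,3) (0,3) (0,3) (0,3)

           hH       hT       fH       fT
 Mid    (3,0)    (3,0)    (4,0)    (4,8)
  Hi    (0,3)    (0,3)    (0,3)    (0,3)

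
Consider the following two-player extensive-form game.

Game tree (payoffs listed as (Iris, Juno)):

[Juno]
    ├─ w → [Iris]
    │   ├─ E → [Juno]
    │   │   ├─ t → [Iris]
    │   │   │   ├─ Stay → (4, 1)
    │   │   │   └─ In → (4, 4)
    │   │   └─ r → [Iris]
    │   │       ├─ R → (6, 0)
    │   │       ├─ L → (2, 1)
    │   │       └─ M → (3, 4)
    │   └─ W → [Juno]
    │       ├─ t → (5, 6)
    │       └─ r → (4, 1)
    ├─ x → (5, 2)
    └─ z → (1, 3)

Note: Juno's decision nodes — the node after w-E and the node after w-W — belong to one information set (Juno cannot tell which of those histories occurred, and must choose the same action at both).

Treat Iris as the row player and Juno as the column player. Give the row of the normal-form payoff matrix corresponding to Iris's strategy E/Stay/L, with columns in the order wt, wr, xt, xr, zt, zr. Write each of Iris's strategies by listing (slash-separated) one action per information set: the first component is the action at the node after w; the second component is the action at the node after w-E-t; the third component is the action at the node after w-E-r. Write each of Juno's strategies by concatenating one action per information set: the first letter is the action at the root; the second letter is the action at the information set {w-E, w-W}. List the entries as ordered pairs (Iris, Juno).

vs wt: Juno plays w → Iris plays E at [w] → Juno plays t at [w-E] → Iris plays Stay at [w-E-t] → (4, 1)
vs wr: Juno plays w → Iris plays E at [w] → Juno plays r at [w-E] → Iris plays L at [w-E-r] → (2, 1)
vs xt: Juno plays x → (5, 2)
vs xr: Juno plays x → (5, 2)
vs zt: Juno plays z → (1, 3)
vs zr: Juno plays z → (1, 3)

(4,1) (2,1) (5,2) (5,2) (1,3) (1,3)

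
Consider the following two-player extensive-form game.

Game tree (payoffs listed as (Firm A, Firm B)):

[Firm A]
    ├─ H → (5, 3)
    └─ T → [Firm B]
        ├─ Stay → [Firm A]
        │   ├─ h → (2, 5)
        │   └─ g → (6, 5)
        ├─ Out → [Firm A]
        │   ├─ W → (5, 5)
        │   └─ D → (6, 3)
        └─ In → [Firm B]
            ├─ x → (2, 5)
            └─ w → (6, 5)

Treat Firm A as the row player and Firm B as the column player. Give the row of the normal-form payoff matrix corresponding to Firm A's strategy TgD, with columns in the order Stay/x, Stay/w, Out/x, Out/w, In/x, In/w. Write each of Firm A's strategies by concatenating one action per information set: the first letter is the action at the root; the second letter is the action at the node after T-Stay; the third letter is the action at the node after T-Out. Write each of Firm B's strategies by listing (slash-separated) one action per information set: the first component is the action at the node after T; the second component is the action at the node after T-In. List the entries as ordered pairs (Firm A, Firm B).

(6,5) (6,5) (6,3) (6,3) (2,5) (6,5)

vs Stay/x: Firm A plays T → Firm B plays Stay at [T] → Firm A plays g at [T-Stay] → (6, 5)
vs Stay/w: Firm A plays T → Firm B plays Stay at [T] → Firm A plays g at [T-Stay] → (6, 5)
vs Out/x: Firm A plays T → Firm B plays Out at [T] → Firm A plays D at [T-Out] → (6, 3)
vs Out/w: Firm A plays T → Firm B plays Out at [T] → Firm A plays D at [T-Out] → (6, 3)
vs In/x: Firm A plays T → Firm B plays In at [T] → Firm B plays x at [T-In] → (2, 5)
vs In/w: Firm A plays T → Firm B plays In at [T] → Firm B plays w at [T-In] → (6, 5)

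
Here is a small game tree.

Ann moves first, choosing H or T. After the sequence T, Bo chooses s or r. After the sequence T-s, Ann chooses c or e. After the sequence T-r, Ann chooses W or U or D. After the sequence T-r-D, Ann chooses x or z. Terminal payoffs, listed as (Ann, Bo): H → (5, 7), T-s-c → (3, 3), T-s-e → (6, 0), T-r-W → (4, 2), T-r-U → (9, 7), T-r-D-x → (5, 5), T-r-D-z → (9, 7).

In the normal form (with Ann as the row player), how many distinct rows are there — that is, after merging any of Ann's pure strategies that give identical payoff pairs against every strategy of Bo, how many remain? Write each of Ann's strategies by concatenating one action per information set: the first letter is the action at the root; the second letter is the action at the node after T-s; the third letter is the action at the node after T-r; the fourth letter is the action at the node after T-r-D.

7

Ann has 24 pure strategies: HcWx, HcWz, HcUx, HcUz, HcDx, HcDz, HeWx, HeWz, HeUx, HeUz, HeDx, HeDz, TcWx, TcWz, TcUx, TcUz, TcDx, TcDz, TeWx, TeWz, TeUx, TeUz, TeDx, TeDz. Columns: s, r.
{HcWx, HcWz, HcUx, HcUz, HcDx, HcDz, HeWx, HeWz, HeUx, HeUz, HeDx, HeDz} → row (5,7) (5,7)
{TcWx, TcWz} → row (3,3) (4,2)
{TcUx, TcUz, TcDz} → row (3,3) (9,7)
{TcDx} → row (3,3) (5,5)
{TeWx, TeWz} → row (6,0) (4,2)
{TeUx, TeUz, TeDz} → row (6,0) (9,7)
{TeDx} → row (6,0) (5,5)
That's 7 distinct rows out of 24 strategies.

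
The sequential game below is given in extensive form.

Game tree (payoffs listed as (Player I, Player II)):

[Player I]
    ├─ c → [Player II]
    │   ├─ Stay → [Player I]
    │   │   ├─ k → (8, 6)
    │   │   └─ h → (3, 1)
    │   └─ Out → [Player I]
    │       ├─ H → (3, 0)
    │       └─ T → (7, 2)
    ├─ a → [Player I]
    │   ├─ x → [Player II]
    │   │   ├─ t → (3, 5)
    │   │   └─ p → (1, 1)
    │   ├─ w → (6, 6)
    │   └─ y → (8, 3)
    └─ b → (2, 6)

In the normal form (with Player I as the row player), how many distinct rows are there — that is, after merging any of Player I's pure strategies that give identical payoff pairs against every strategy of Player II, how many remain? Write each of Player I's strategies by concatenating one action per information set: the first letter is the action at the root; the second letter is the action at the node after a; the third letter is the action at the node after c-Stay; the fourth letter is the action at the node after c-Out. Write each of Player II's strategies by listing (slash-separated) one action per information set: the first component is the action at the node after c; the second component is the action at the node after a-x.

Player I has 36 pure strategies: cxkH, cxkT, cxhH, cxhT, cwkH, cwkT, cwhH, cwhT, cykH, cykT, cyhH, cyhT, axkH, axkT, axhH, axhT, awkH, awkT, awhH, awhT, aykH, aykT, ayhH, ayhT, bxkH, bxkT, bxhH, bxhT, bwkH, bwkT, bwhH, bwhT, bykH, bykT, byhH, byhT. Columns: Stay/t, Stay/p, Out/t, Out/p.
{cxkH, cwkH, cykH} → row (8,6) (8,6) (3,0) (3,0)
{cxkT, cwkT, cykT} → row (8,6) (8,6) (7,2) (7,2)
{cxhH, cwhH, cyhH} → row (3,1) (3,1) (3,0) (3,0)
{cxhT, cwhT, cyhT} → row (3,1) (3,1) (7,2) (7,2)
{axkH, axkT, axhH, axhT} → row (3,5) (1,1) (3,5) (1,1)
{awkH, awkT, awhH, awhT} → row (6,6) (6,6) (6,6) (6,6)
{aykH, aykT, ayhH, ayhT} → row (8,3) (8,3) (8,3) (8,3)
{bxkH, bxkT, bxhH, bxhT, bwkH, bwkT, bwhH, bwhT, bykH, bykT, byhH, byhT} → row (2,6) (2,6) (2,6) (2,6)
That's 8 distinct rows out of 36 strategies.

8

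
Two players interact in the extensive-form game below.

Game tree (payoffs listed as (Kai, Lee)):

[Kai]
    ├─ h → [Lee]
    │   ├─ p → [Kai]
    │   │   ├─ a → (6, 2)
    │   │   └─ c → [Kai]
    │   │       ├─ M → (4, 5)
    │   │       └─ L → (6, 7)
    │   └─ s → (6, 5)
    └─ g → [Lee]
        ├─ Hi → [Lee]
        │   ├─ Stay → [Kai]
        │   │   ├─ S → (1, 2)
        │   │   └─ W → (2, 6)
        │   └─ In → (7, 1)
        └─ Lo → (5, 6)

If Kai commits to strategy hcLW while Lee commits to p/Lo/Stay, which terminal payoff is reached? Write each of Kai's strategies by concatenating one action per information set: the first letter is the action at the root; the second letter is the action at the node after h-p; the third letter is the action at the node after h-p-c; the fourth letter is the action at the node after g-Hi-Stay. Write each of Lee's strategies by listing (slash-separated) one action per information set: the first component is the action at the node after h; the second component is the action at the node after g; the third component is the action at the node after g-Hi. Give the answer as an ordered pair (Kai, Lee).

(6, 7)

Trace the play path from the root:
  Kai plays h
  Lee plays p at [h]
  Kai plays c at [h-p]
  Kai plays L at [h-p-c]
→ terminal payoff (6, 7).
(Kai's choice at the node after g-Hi-Stay is never reached on this path, so it doesn't affect the outcome.)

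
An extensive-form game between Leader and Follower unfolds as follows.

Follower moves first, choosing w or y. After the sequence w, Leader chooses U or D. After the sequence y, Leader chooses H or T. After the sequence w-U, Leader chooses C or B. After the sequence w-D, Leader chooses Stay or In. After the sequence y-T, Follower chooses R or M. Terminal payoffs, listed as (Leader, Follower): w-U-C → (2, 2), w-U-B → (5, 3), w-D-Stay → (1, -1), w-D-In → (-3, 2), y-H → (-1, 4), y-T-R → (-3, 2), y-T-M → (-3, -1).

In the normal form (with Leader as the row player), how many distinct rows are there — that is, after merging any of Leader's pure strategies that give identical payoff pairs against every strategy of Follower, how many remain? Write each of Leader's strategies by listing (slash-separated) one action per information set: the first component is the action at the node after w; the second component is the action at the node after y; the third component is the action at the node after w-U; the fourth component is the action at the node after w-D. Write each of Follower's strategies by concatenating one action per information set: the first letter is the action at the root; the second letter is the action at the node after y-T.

8

Leader has 16 pure strategies: U/H/C/Stay, U/H/C/In, U/H/B/Stay, U/H/B/In, U/T/C/Stay, U/T/C/In, U/T/B/Stay, U/T/B/In, D/H/C/Stay, D/H/C/In, D/H/B/Stay, D/H/B/In, D/T/C/Stay, D/T/C/In, D/T/B/Stay, D/T/B/In. Columns: wR, wM, yR, yM.
{U/H/C/Stay, U/H/C/In} → row (2,2) (2,2) (-1,4) (-1,4)
{U/H/B/Stay, U/H/B/In} → row (5,3) (5,3) (-1,4) (-1,4)
{U/T/C/Stay, U/T/C/In} → row (2,2) (2,2) (-3,2) (-3,-1)
{U/T/B/Stay, U/T/B/In} → row (5,3) (5,3) (-3,2) (-3,-1)
{D/H/C/Stay, D/H/B/Stay} → row (1,-1) (1,-1) (-1,4) (-1,4)
{D/H/C/In, D/H/B/In} → row (-3,2) (-3,2) (-1,4) (-1,4)
{D/T/C/Stay, D/T/B/Stay} → row (1,-1) (1,-1) (-3,2) (-3,-1)
{D/T/C/In, D/T/B/In} → row (-3,2) (-3,2) (-3,2) (-3,-1)
That's 8 distinct rows out of 16 strategies.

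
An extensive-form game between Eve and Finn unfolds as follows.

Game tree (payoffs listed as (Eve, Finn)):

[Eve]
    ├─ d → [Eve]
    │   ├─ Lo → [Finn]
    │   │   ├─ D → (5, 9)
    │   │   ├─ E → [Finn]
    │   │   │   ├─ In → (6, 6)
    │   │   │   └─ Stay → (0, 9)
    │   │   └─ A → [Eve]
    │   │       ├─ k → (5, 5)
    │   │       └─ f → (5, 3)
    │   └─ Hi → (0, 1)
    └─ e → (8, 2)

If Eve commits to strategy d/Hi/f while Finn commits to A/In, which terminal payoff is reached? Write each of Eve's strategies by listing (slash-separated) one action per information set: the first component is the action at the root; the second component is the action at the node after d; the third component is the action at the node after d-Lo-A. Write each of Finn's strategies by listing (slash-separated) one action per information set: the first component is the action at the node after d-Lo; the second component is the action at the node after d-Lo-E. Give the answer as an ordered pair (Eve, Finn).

Trace the play path from the root:
  Eve plays d
  Eve plays Hi at [d]
→ terminal payoff (0, 1).
(Eve's choice at the node after d-Lo-A is never reached on this path, so it doesn't affect the outcome.)

(0, 1)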